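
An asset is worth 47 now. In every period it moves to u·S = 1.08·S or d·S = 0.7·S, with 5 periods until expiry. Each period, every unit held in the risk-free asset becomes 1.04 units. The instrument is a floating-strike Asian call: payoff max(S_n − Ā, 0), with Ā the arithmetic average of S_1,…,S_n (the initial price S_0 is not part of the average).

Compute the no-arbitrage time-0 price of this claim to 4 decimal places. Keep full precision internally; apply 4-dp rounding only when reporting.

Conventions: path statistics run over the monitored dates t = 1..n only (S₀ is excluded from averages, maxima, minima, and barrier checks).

price = 4.9736

Risk-neutral up-probability p* = (R−d)/(u−d) = (1.04−0.7)/(1.08−0.7) = 0.8947; the claim prices as the p*-weighted sum of path payoffs discounted by R^5.
Enumerate all 2^5 = 32 price paths (U = up ×1.08, D = down ×0.7); each path with k up-moves has probability p*^k·(1−p*)^(5−k).
DDDDD: Ā=18.2470, payoff=0.0000, prob=0.000013
UDDDD: Ā=28.1525, payoff=0.0000, prob=0.000110
DUDDD: Ā=24.5805, payoff=0.0000, prob=0.000110
UUDDD: Ā=37.9242, payoff=0.0000, prob=0.000934
DDUDD: Ā=22.0801, payoff=0.0000, prob=0.000110
UDUDD: Ā=34.0665, payoff=0.0000, prob=0.000934
DUUDD: Ā=30.4945, payoff=0.0000, prob=0.000934
UUUDD: Ā=47.0486, payoff=0.0000, prob=0.007937
DDDUD: Ā=20.3298, payoff=0.0000, prob=0.000110
UDDUD: Ā=31.3660, payoff=0.0000, prob=0.000934
DUDUD: Ā=27.7940, payoff=0.0000, prob=0.000934
UUDUD: Ā=42.8822, payoff=0.0000, prob=0.007937
DDUUD: Ā=25.2936, payoff=0.0000, prob=0.000934
UDUUD: Ā=39.0245, payoff=0.0000, prob=0.007937
DUUUD: Ā=35.4525, payoff=0.0000, prob=0.007937
UUUUD: Ā=54.6981, payoff=0.0000, prob=0.067462
DDDDU: Ā=19.1046, payoff=0.0000, prob=0.000110
UDDDU: Ā=29.4757, payoff=0.0000, prob=0.000934
DUDDU: Ā=25.9037, payoff=0.0000, prob=0.000934
UUDDU: Ā=39.9657, payoff=0.0000, prob=0.007937
DDUDU: Ā=23.4033, payoff=0.0000, prob=0.000934
UDUDU: Ā=36.1080, payoff=0.0000, prob=0.007937
DUUDU: Ā=32.5360, payoff=0.0000, prob=0.007937
UUUDU: Ā=50.1984, payoff=0.0000, prob=0.067462
DDDUU: Ā=21.6530, payoff=0.0000, prob=0.000934
UDDUU: Ā=33.4076, payoff=0.0000, prob=0.007937
DUDUU: Ā=29.8356, payoff=0.0000, prob=0.007937
UUDUU: Ā=46.0320, payoff=0.0000, prob=0.067462
DDUUU: Ā=27.3352, payoff=1.6760, prob=0.007937
UDUUU: Ā=42.1742, payoff=2.5859, prob=0.067462
DUUUU: Ā=38.6022, payoff=6.1579, prob=0.067462
UUUUU: Ā=59.5577, payoff=9.5007, prob=0.573425
Price = Σ prob·payoff / R^5 = 6.051099 / 1.216653 = 4.9736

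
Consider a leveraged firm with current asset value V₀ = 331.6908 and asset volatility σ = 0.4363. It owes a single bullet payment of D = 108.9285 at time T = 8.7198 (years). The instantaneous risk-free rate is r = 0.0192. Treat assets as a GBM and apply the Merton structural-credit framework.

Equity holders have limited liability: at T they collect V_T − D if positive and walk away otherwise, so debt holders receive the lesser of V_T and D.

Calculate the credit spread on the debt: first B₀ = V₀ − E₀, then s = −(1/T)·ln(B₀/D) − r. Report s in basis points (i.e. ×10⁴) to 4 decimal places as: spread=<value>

Apply the equity-as-call identities (strike 108.9285, horizon 8.7198 years):
d₁ = [ln(V₀/D) + (r + σ²/2)T] / (σ√T)
   = [ln(331.6908/108.9285) + (0.0192 + 0.5·0.4363²)·8.7198] / (0.4363·√8.7198)
   = [1.113512 + 0.997361] / 1.288364 = 1.638413
d₂ = d₁ − σ√T = 1.638413 − 1.288364 = 0.350050
N(d₁) = 0.949332,  N(d₂) = 0.636849,  e^(−rT) = 0.845844
E₀ = V₀·N(d₁) − D·e^(−rT)·N(d₂)
   = 331.6908·0.949332 − 108.9285·0.845844·0.636849 = 256.207688
B₀ = V₀ − E₀ = 331.6908 − 256.207688 = 75.483112
spread = −(1/T)·ln(B₀/D) − r = −(1/8.7198)·ln(75.483112/108.9285) − 0.0192 = 0.02286321
in basis points: 0.02286321 × 10⁴ = 228.6321 bp

spread=228.6321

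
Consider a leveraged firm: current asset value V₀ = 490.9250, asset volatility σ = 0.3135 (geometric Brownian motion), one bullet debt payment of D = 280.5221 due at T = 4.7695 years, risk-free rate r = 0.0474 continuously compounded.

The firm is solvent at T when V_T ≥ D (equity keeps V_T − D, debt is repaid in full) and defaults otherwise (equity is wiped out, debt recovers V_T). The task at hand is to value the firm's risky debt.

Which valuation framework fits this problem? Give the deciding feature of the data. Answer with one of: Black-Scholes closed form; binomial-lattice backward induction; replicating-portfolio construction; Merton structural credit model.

Key observation: with the firm-asset dynamics (V₀ = 490.9250) and a single zero-coupon liability of face 280.5221 given, debt value, spread, and default probability all derive from the option view of the balance sheet.

framework: Merton structural credit model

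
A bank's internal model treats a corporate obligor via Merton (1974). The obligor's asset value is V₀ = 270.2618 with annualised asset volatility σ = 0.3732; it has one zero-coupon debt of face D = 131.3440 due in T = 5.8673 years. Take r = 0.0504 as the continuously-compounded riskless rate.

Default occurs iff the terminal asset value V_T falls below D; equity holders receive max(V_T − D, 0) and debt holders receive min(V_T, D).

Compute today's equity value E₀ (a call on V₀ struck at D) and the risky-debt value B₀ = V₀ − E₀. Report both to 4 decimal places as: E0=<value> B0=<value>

E0=181.5050 B0=88.7568

Apply the equity-as-call identities (strike 131.3440, horizon 5.8673 years):
d₁ = [ln(V₀/D) + (r + σ²/2)T] / (σ√T)
   = [ln(270.2618/131.3440) + (0.0504 + 0.5·0.3732²)·5.8673] / (0.3732·√5.8673)
   = [0.721571 + 0.704306] / 0.903984 = 1.577325
d₂ = d₁ − σ√T = 1.577325 − 0.903984 = 0.673341
N(d₁) = 0.942640,  N(d₂) = 0.749635,  e^(−rT) = 0.744002
E₀ = V₀·N(d₁) − D·e^(−rT)·N(d₂)
   = 270.2618·0.942640 − 131.3440·0.744002·0.749635 = 181.505046
B₀ = V₀ − E₀ = 270.2618 − 181.505046 = 88.756754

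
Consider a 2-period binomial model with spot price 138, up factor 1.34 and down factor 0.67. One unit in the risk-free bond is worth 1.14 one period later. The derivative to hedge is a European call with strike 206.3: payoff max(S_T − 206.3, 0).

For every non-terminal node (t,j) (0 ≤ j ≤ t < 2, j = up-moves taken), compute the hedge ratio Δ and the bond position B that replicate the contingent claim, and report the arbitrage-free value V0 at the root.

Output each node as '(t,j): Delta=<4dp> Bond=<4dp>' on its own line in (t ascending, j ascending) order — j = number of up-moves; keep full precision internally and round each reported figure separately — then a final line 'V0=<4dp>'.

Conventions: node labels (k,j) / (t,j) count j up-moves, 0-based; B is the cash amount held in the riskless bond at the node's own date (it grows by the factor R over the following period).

Since d<R<u, set p* = (R−d)/(u−d) = 0.7015; price each node as the discounted p*-expectation of its children.
Payoffs at expiry: V(2,0)=0.0000, V(2,1)=0.0000, V(2,2)=41.4928
(1,0): S=92.4600. Δ = (V_up−V_dn)/(S_up−S_dn) = (0.0000−0.0000)/(123.8964−61.9482) = 0.0000. V = [p*·0.0000 + (1−p*)·0.0000]/1.14 = 0.0000. B = V − Δ·S = 0.0000.
(1,1): S=184.9200. Δ = (V_up−V_dn)/(S_up−S_dn) = (41.4928−0.0000)/(247.7928−123.8964) = 0.3349. V = [p*·41.4928 + (1−p*)·0.0000]/1.14 = 25.5324. B = V − Δ·S = -36.3972.
(0,0): S=138.0000. Δ = (V_up−V_dn)/(S_up−S_dn) = (25.5324−0.0000)/(184.9200−92.4600) = 0.2761. V = [p*·25.5324 + (1−p*)·0.0000]/1.14 = 15.7112. B = V − Δ·S = -22.3968.
Verification: the root portfolio costs Δ(0,0)·S0 + B(0,0) = 15.7112, matching V0.

(0,0): Delta=0.2761 Bond=-22.3968
(1,0): Delta=0.0000 Bond=0.0000
(1,1): Delta=0.3349 Bond=-36.3972
V0=15.7112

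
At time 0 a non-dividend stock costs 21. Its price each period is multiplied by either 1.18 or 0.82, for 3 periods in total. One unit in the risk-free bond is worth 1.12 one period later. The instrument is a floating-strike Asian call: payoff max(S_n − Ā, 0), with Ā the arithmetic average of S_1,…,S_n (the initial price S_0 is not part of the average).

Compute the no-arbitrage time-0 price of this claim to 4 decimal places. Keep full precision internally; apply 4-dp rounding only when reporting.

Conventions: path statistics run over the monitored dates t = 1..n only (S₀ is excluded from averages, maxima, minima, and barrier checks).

price = 2.4330

No-arbitrage gives p* = (R−d)/(u−d) = 0.8333: enumerate every path, weight its payoff by its p*-probability, and discount by R^3.
Enumerate all 2^3 = 8 price paths (U = up ×1.18, D = down ×0.82); each path with k up-moves has probability p*^k·(1−p*)^(3−k).
DDD: Ā=14.3064, payoff=0.0000, prob=0.004630
UDD: Ā=20.5872, payoff=0.0000, prob=0.023148
DUD: Ā=18.0672, payoff=0.0000, prob=0.023148
UUD: Ā=25.9992, payoff=0.0000, prob=0.115741
DDU: Ā=16.0008, payoff=0.6612, prob=0.023148
UDU: Ā=23.0256, payoff=0.9516, prob=0.115741
DUU: Ā=20.5056, payoff=3.4716, prob=0.115741
UUU: Ā=29.5080, payoff=4.9956, prob=0.578704
Price = Σ prob·payoff / R^3 = 3.418240 / 1.404928 = 2.4330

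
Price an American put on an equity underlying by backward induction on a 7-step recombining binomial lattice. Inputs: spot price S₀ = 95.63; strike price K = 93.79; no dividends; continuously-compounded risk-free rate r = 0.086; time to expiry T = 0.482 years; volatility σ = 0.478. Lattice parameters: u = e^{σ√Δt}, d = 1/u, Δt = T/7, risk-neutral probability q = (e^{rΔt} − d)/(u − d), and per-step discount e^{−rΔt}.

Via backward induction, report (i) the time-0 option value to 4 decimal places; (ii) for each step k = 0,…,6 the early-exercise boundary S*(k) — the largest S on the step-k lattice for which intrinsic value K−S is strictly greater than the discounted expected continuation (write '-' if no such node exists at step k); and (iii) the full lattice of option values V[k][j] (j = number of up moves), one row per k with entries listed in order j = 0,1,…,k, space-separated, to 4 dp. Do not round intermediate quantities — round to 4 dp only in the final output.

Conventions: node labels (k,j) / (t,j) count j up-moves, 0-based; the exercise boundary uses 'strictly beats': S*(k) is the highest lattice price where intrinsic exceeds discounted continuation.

price = 10.3738
boundary = - - - 65.6407 57.9028 65.6407 74.4127
tree:
10.3738
14.9751 5.7537
20.9255 9.0192 2.4555
28.1493 13.7281 4.2717 0.6121
35.8872 20.1335 7.2878 1.2127 0.0000
42.7130 28.1493 12.1098 2.4029 0.0000 0.0000
48.7341 35.8872 19.3773 4.7609 0.0000 0.0000 0.0000
54.0454 42.7130 28.1493 9.4331 0.0000 0.0000 0.0000 0.0000

Δt=0.06886  u=1.13364  d=0.88212  q=0.49230  discount=0.99410
step 7 (expiry): payoffs max(K−S,0) = 54.0454 42.7130 28.1493 9.4331 0.0000 0.0000 0.0000 0.0000
step 6: (k=6,j=0): S=45.0559, K−S=48.7341, hold=48.1803 ⇒ V=48.7341 exercise | (k=6,j=1): S=57.9028, K−S=35.8872, hold=35.3335 ⇒ V=35.8872 exercise | (k=6,j=2): S=74.4127, K−S=19.3773, hold=18.8236 ⇒ V=19.3773 exercise | (k=6,j=3): S=95.6300, K−S=0.0000, hold=4.7609 ⇒ V=4.7609 continue | (k=6,j=4): S=122.8971, K−S=0.0000, hold=0.0000 ⇒ V=0.0000 continue | (k=6,j=5): S=157.9388, K−S=0.0000, hold=0.0000 ⇒ V=0.0000 continue | (k=6,j=6): S=202.9720, K−S=0.0000, hold=0.0000 ⇒ V=0.0000 continue  boundary S*=74.4127
step 5: (k=5,j=0): S=51.0770, K−S=42.7130, hold=42.1592 ⇒ V=42.7130 exercise | (k=5,j=1): S=65.6407, K−S=28.1493, hold=27.5956 ⇒ V=28.1493 exercise | (k=5,j=2): S=84.3569, K−S=9.4331, hold=12.1098 ⇒ V=12.1098 continue | (k=5,j=3): S=108.4096, K−S=0.0000, hold=2.4029 ⇒ V=2.4029 continue | (k=5,j=4): S=139.3206, K−S=0.0000, hold=0.0000 ⇒ V=0.0000 continue | (k=5,j=5): S=179.0451, K−S=0.0000, hold=0.0000 ⇒ V=0.0000 continue  boundary S*=65.6407
step 4: (k=4,j=0): S=57.9028, K−S=35.8872, hold=35.3335 ⇒ V=35.8872 exercise | (k=4,j=1): S=74.4127, K−S=19.3773, hold=20.1335 ⇒ V=20.1335 continue | (k=4,j=2): S=95.6300, K−S=0.0000, hold=7.2878 ⇒ V=7.2878 continue | (k=4,j=3): S=122.8971, K−S=0.0000, hold=1.2127 ⇒ V=1.2127 continue | (k=4,j=4): S=157.9388, K−S=0.0000, hold=0.0000 ⇒ V=0.0000 continue  boundary S*=57.9028
step 3: (k=3,j=0): S=65.6407, K−S=28.1493, hold=27.9656 ⇒ V=28.1493 exercise | (k=3,j=1): S=84.3569, K−S=9.4331, hold=13.7281 ⇒ V=13.7281 continue | (k=3,j=2): S=108.4096, K−S=0.0000, hold=4.2717 ⇒ V=4.2717 continue | (k=3,j=3): S=139.3206, K−S=0.0000, hold=0.6121 ⇒ V=0.6121 continue  boundary S*=65.6407
step 2: (k=2,j=0): S=74.4127, K−S=19.3773, hold=20.9255 ⇒ V=20.9255 continue | (k=2,j=1): S=95.6300, K−S=0.0000, hold=9.0192 ⇒ V=9.0192 continue | (k=2,j=2): S=122.8971, K−S=0.0000, hold=2.4555 ⇒ V=2.4555 continue  boundary S*=-
step 1: (k=1,j=0): S=84.3569, K−S=9.4331, hold=14.9751 ⇒ V=14.9751 continue | (k=1,j=1): S=108.4096, K−S=0.0000, hold=5.7537 ⇒ V=5.7537 continue  boundary S*=-
step 0: (k=0,j=0): S=95.6300, K−S=0.0000, hold=10.3738 ⇒ V=10.3738 continue  boundary S*=-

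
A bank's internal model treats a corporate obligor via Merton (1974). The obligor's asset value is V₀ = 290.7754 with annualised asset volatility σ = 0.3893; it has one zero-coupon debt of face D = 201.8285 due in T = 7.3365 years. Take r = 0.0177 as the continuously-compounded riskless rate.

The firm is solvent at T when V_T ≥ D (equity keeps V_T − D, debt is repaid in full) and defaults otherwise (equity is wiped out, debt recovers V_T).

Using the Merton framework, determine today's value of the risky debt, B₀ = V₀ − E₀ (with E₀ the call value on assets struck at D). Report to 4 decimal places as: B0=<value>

With assets at 290.7754 and a single debt payment of 201.8285 at 7.3365 years:
d₁ = [ln(V₀/D) + (r + σ²/2)T] / (σ√T)
   = [ln(290.7754/201.8285) + (0.0177 + 0.5·0.3893²)·7.3365] / (0.3893·√7.3365)
   = [0.365133 + 0.685796] / 1.054457 = 0.996654
d₂ = d₁ − σ√T = 0.996654 − 1.054457 = -0.057803
N(d₁) = 0.840534,  N(d₂) = 0.476953,  e^(−rT) = 0.878222
E₀ = V₀·N(d₁) − D·e^(−rT)·N(d₂)
   = 290.7754·0.840534 − 201.8285·0.878222·0.476953 = 159.866565
B₀ = V₀ − E₀ = 290.7754 − 159.866565 = 130.908835

B0=130.9088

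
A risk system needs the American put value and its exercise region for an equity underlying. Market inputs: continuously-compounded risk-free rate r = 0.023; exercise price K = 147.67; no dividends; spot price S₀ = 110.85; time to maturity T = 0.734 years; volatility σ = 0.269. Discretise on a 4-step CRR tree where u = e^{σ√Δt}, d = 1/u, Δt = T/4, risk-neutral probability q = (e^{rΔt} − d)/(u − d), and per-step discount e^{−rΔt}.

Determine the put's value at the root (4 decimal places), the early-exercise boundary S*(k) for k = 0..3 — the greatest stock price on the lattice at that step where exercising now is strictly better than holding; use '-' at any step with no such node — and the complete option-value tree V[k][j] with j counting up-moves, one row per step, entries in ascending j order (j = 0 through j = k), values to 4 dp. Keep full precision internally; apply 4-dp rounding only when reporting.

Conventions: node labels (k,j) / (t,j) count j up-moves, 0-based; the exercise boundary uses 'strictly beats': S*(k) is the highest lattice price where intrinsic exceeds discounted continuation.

price = 37.2611
boundary = - 98.7851 110.8500 124.3884
tree:
37.2611
48.8849 25.4622
59.6367 36.8200 13.8389
69.2182 48.8849 23.2816 4.1121
77.7569 59.6367 36.8200 8.0896 0.0000

params: Δt=0.18350 u=1.12213 d=0.89116 q=0.48954 e^(-rΔt)=0.99579
t_4 payoffs: 77.7569 59.6367 36.8200 8.0896 0.0000
t_3: node(3,0) S=78.4518 payoff=69.2182 vs cont=68.5963 → 69.2182 [stop]  node(3,1) S=98.7851 payoff=48.8849 vs cont=48.2630 → 48.8849 [stop]  node(3,2) S=124.3884 payoff=23.2816 vs cont=22.6596 → 23.2816 [stop]  node(3,3) S=156.6277 payoff=0.0000 vs cont=4.1121 → 4.1121 [wait]  ⇒ S*(3)=124.3884
t_2: node(2,0) S=88.0333 payoff=59.6367 vs cont=59.0147 → 59.6367 [stop]  node(2,1) S=110.8500 payoff=36.8200 vs cont=36.1981 → 36.8200 [stop]  node(2,2) S=139.5804 payoff=8.0896 vs cont=13.8389 → 13.8389 [wait]  ⇒ S*(2)=110.8500
t_1: node(1,0) S=98.7851 payoff=48.8849 vs cont=48.2630 → 48.8849 [stop]  node(1,1) S=124.3884 payoff=23.2816 vs cont=25.4622 → 25.4622 [wait]  ⇒ S*(1)=98.7851
t_0: node(0,0) S=110.8500 payoff=36.8200 vs cont=37.2611 → 37.2611 [wait]  ⇒ S*(0)=-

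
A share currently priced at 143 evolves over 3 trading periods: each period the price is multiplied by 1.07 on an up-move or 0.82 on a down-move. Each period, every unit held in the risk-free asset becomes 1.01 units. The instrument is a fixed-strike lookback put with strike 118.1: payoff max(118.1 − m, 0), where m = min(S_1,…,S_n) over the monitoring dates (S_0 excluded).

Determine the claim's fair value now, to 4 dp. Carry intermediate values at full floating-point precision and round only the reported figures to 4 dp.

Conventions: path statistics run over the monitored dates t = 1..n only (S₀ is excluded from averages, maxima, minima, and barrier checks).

Risk-neutral up-probability p* = (R−d)/(u−d) = (1.01−0.82)/(1.07−0.82) = 0.7600; the claim prices as the p*-weighted sum of path payoffs discounted by R^3.
Enumerate all 2^3 = 8 price paths (U = up ×1.07, D = down ×0.82); each path with k up-moves has probability p*^k·(1−p*)^(3−k).
DDD: m=78.8456, payoff=39.2544, prob=0.013824
UDD: m=102.8839, payoff=15.2161, prob=0.043776
DUD: m=102.8839, payoff=15.2161, prob=0.043776
UUD: m=134.2510, payoff=0.0000, prob=0.138624
DDU: m=96.1532, payoff=21.9468, prob=0.043776
UDU: m=125.4682, payoff=0.0000, prob=0.138624
DUU: m=117.2600, payoff=0.8400, prob=0.138624
UUU: m=153.0100, payoff=0.0000, prob=0.438976
Price = Σ prob·payoff / R^3 = 2.952038 / 1.030301 = 2.8652

price = 2.8652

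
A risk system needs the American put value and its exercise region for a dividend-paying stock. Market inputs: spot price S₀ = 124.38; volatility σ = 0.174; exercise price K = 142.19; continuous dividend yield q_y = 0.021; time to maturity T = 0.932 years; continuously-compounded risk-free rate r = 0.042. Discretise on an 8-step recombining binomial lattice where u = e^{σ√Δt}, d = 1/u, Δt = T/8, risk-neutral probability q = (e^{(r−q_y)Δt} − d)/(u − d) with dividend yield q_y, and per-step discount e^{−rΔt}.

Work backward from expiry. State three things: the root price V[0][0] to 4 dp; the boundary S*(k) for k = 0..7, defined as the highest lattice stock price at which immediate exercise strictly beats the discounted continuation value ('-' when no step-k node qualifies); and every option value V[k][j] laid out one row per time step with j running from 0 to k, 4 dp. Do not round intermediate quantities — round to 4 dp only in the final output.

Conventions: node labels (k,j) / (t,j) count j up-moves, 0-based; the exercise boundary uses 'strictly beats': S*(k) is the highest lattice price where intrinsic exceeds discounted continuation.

params: Δt=0.11650 u=1.06119 d=0.94234 q=0.50577 e^(-rΔt)=0.99512
t_8 payoffs: 64.8491 55.0948 44.1101 31.7401 17.8100 2.1230 0.0000 0.0000 0.0000
t_7: node(7,0) S=82.0733 payoff=60.1167 vs cont=59.6232 → 60.1167 [stop]  node(7,1) S=92.4245 payoff=49.7655 vs cont=49.2973 → 49.7655 [stop]  node(7,2) S=104.0813 payoff=38.1087 vs cont=37.6690 → 38.1087 [stop]  node(7,3) S=117.2082 payoff=24.9818 vs cont=24.5742 → 24.9818 [stop]  node(7,4) S=131.9907 payoff=10.1993 vs cont=9.8278 → 10.1993 [stop]  node(7,5) S=148.6376 payoff=0.0000 vs cont=1.0441 → 1.0441 [wait]  node(7,6) S=167.3840 payoff=0.0000 vs cont=0.0000 → 0.0000 [wait]  node(7,7) S=188.4948 payoff=0.0000 vs cont=0.0000 → 0.0000 [wait]  ⇒ S*(7)=131.9907
t_6: node(6,0) S=87.0952 payoff=55.0948 vs cont=54.6135 → 55.0948 [stop]  node(6,1) S=98.0799 payoff=44.1101 vs cont=43.6558 → 44.1101 [stop]  node(6,2) S=110.4499 payoff=31.7401 vs cont=31.3160 → 31.7401 [stop]  node(6,3) S=124.3800 payoff=17.8100 vs cont=17.4199 → 17.8100 [stop]  node(6,4) S=140.0670 payoff=2.1230 vs cont=5.5417 → 5.5417 [wait]  node(6,5) S=157.7325 payoff=0.0000 vs cont=0.5135 → 0.5135 [wait]  node(6,6) S=177.6260 payoff=0.0000 vs cont=0.0000 → 0.0000 [wait]  ⇒ S*(6)=124.3800
t_5: node(5,0) S=92.4245 payoff=49.7655 vs cont=49.2973 → 49.7655 [stop]  node(5,1) S=104.0813 payoff=38.1087 vs cont=37.6690 → 38.1087 [stop]  node(5,2) S=117.2082 payoff=24.9818 vs cont=24.5742 → 24.9818 [stop]  node(5,3) S=131.9907 payoff=10.1993 vs cont=11.5485 → 11.5485 [wait]  node(5,4) S=148.6376 payoff=0.0000 vs cont=2.9840 → 2.9840 [wait]  node(5,5) S=167.3840 payoff=0.0000 vs cont=0.2526 → 0.2526 [wait]  ⇒ S*(5)=117.2082
t_4: node(4,0) S=98.0799 payoff=44.1101 vs cont=43.6558 → 44.1101 [stop]  node(4,1) S=110.4499 payoff=31.7401 vs cont=31.3160 → 31.7401 [stop]  node(4,2) S=124.3800 payoff=17.8100 vs cont=18.0989 → 18.0989 [wait]  node(4,3) S=140.0670 payoff=2.1230 vs cont=7.1816 → 7.1816 [wait]  node(4,4) S=157.7325 payoff=0.0000 vs cont=1.5947 → 1.5947 [wait]  ⇒ S*(4)=110.4499
t_3: node(3,0) S=104.0813 payoff=38.1087 vs cont=37.6690 → 38.1087 [stop]  node(3,1) S=117.2082 payoff=24.9818 vs cont=24.7196 → 24.9818 [stop]  node(3,2) S=131.9907 payoff=10.1993 vs cont=12.5159 → 12.5159 [wait]  node(3,3) S=148.6376 payoff=0.0000 vs cont=4.3347 → 4.3347 [wait]  ⇒ S*(3)=117.2082
t_2: node(2,0) S=110.4499 payoff=31.7401 vs cont=31.3160 → 31.7401 [stop]  node(2,1) S=124.3800 payoff=17.8100 vs cont=18.5858 → 18.5858 [wait]  node(2,2) S=140.0670 payoff=2.1230 vs cont=8.3372 → 8.3372 [wait]  ⇒ S*(2)=110.4499
t_1: node(1,0) S=117.2082 payoff=24.9818 vs cont=24.9647 → 24.9818 [stop]  node(1,1) S=131.9907 payoff=10.1993 vs cont=13.3370 → 13.3370 [wait]  ⇒ S*(1)=117.2082
t_0: node(0,0) S=124.3800 payoff=17.8100 vs cont=18.9991 → 18.9991 [wait]  ⇒ S*(0)=-

price = 18.9991
boundary = - 117.2082 110.4499 117.2082 110.4499 117.2082 124.3800 131.9907
tree:
18.9991
24.9818 13.3370
31.7401 18.5858 8.3372
38.1087 24.9818 12.5159 4.3347
44.1101 31.7401 18.0989 7.1816 1.5947
49.7655 38.1087 24.9818 11.5485 2.9840 0.2526
55.0948 44.1101 31.7401 17.8100 5.5417 0.5135 0.0000
60.1167 49.7655 38.1087 24.9818 10.1993 1.0441 0.0000 0.0000
64.8491 55.0948 44.1101 31.7401 17.8100 2.1230 0.0000 0.0000 0.0000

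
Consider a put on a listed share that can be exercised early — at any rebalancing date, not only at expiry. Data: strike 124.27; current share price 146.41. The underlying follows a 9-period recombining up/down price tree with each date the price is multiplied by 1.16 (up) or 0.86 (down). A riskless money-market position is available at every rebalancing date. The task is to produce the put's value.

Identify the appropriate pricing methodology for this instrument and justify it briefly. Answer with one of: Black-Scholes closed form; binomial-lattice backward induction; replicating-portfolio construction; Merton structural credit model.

framework: binomial-lattice backward induction

Key observation: early exercise of the strike-124.27 put must be checked at each of the 9 dates (spot 146.41), which forces a node-by-node comparison of intrinsic and continuation value backward from expiry.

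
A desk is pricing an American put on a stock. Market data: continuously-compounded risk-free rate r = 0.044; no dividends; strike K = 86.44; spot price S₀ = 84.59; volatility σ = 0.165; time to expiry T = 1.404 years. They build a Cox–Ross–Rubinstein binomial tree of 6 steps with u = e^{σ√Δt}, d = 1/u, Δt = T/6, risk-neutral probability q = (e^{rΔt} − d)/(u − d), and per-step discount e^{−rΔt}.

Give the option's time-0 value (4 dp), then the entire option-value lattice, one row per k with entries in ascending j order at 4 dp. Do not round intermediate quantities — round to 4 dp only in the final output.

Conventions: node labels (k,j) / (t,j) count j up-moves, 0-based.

price = 5.6693
tree:
5.6693
9.1857 2.8391
14.3307 5.0616 1.0362
19.8625 8.7245 2.0975 0.1692
24.9699 14.3307 4.2064 0.3755 0.0000
29.6855 19.8625 8.3392 0.8335 0.0000 0.0000
34.0394 24.9699 14.3307 1.8500 0.0000 0.0000 0.0000

params: Δt=0.23400 u=1.08309 d=0.92329 q=0.54482 e^(-rΔt)=0.98976
t_6 payoffs: 34.0394 24.9699 14.3307 1.8500 0.0000 0.0000 0.0000
k=5: node(5,0) S=56.7545 payoff=29.6855 vs cont=28.8001 → 29.6855 [stop]  node(5,1) S=66.5775 payoff=19.8625 vs cont=18.9771 → 19.8625 [stop]  node(5,2) S=78.1008 payoff=8.3392 vs cont=7.4538 → 8.3392 [stop]  node(5,3) S=91.6184 payoff=0.0000 vs cont=0.8335 → 0.8335 [wait]  node(5,4) S=107.4757 payoff=0.0000 vs cont=0.0000 → 0.0000 [wait]  node(5,5) S=126.0776 payoff=0.0000 vs cont=0.0000 → 0.0000 [wait]
k=4: node(4,0) S=61.4701 payoff=24.9699 vs cont=24.0845 → 24.9699 [stop]  node(4,1) S=72.1093 payoff=14.3307 vs cont=13.4453 → 14.3307 [stop]  node(4,2) S=84.5900 payoff=1.8500 vs cont=4.2064 → 4.2064 [wait]  node(4,3) S=99.2308 payoff=0.0000 vs cont=0.3755 → 0.3755 [wait]  node(4,4) S=116.4057 payoff=0.0000 vs cont=0.0000 → 0.0000 [wait]
k=3: node(3,0) S=66.5775 payoff=19.8625 vs cont=18.9771 → 19.8625 [stop]  node(3,1) S=78.1008 payoff=8.3392 vs cont=8.7245 → 8.7245 [wait]  node(3,2) S=91.6184 payoff=0.0000 vs cont=2.0975 → 2.0975 [wait]  node(3,3) S=107.4757 payoff=0.0000 vs cont=0.1692 → 0.1692 [wait]
k=2: node(2,0) S=72.1093 payoff=14.3307 vs cont=13.6530 → 14.3307 [stop]  node(2,1) S=84.5900 payoff=1.8500 vs cont=5.0616 → 5.0616 [wait]  node(2,2) S=99.2308 payoff=0.0000 vs cont=1.0362 → 1.0362 [wait]
k=1: node(1,0) S=78.1008 payoff=8.3392 vs cont=9.1857 → 9.1857 [wait]  node(1,1) S=91.6184 payoff=0.0000 vs cont=2.8391 → 2.8391 [wait]
k=0: node(0,0) S=84.5900 payoff=1.8500 vs cont=5.6693 → 5.6693 [wait]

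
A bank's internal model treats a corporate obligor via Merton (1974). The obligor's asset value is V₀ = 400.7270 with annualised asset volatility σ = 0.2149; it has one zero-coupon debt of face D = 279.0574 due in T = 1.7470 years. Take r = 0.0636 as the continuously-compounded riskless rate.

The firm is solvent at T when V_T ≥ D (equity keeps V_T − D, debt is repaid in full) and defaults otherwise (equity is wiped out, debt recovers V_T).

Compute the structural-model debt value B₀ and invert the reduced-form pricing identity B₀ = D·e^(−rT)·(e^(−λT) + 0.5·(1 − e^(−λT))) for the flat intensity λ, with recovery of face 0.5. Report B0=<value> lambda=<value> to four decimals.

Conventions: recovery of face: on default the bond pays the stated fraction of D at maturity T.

B0=247.9374 lambda=0.0082

With assets at 400.7270 and a single debt payment of 279.0574 at 1.7470 years:
d₁ = [ln(V₀/D) + (r + σ²/2)T] / (σ√T)
   = [ln(400.7270/279.0574) + (0.0636 + 0.5·0.2149²)·1.7470] / (0.2149·√1.7470)
   = [0.361863 + 0.151449] / 0.284042 = 1.807168
d₂ = d₁ − σ√T = 1.807168 − 0.284042 = 1.523126
N(d₁) = 0.964632,  N(d₂) = 0.936136,  e^(−rT) = 0.894841
E₀ = V₀·N(d₁) − D·e^(−rT)·N(d₂)
   = 400.7270·0.964632 − 279.0574·0.894841·0.936136 = 152.789572
B₀ = V₀ − E₀ = 400.7270 − 152.789572 = 247.937428
e^(−λT) = (B₀·e^(rT)/D − 0.5)/(1 − 0.5) = (247.9374·1.117517/279.0574 − 0.5)/0.5 = 0.98578674
λ = −ln(0.98578674)/1.7470 = 0.008194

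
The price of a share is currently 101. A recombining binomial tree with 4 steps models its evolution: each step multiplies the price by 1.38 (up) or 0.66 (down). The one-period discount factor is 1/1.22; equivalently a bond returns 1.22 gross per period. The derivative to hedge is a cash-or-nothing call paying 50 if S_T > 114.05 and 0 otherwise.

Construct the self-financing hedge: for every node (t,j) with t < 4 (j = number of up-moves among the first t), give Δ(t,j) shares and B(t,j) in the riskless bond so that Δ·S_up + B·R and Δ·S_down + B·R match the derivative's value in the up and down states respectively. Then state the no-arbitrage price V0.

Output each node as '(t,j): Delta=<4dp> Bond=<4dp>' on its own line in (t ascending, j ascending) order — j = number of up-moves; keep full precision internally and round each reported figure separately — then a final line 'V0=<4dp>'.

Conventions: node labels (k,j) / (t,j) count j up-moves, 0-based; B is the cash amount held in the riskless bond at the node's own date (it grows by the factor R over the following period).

Risk-neutral probability p* = (R−d)/(u−d) = (1.22−0.66)/(1.38−0.66) = 0.7778.
Expiry values: V(4,0)=0.0000, V(4,1)=0.0000, V(4,2)=0.0000, V(4,3)=50.0000, V(4,4)=50.0000
Node (3,0) S=29.0371: V=(p*·0.0000+(1−p*)·0.0000)/1.22=0.0000; Δ=(0.0000−0.0000)/(40.0712−19.1645)=0.0000; B=V−Δ·S=0.0000
Node (3,1) S=60.7139: V=(p*·0.0000+(1−p*)·0.0000)/1.22=0.0000; Δ=(0.0000−0.0000)/(83.7852−40.0712)=0.0000; B=V−Δ·S=0.0000
Node (3,2) S=126.9473: V=(p*·50.0000+(1−p*)·0.0000)/1.22=31.8761; Δ=(50.0000−0.0000)/(175.1873−83.7852)=0.5470; B=V−Δ·S=-37.5683
Node (3,3) S=265.4353: V=(p*·50.0000+(1−p*)·50.0000)/1.22=40.9836; Δ=(50.0000−50.0000)/(366.3007−175.1873)=0.0000; B=V−Δ·S=40.9836
Node (2,0) S=43.9956: V=(p*·0.0000+(1−p*)·0.0000)/1.22=0.0000; Δ=(0.0000−0.0000)/(60.7139−29.0371)=0.0000; B=V−Δ·S=0.0000
Node (2,1) S=91.9908: V=(p*·31.8761+(1−p*)·0.0000)/1.22=20.3218; Δ=(31.8761−0.0000)/(126.9473−60.7139)=0.4813; B=V−Δ·S=-23.9507
Node (2,2) S=192.3444: V=(p*·40.9836+(1−p*)·31.8761)/1.22=31.9342; Δ=(40.9836−31.8761)/(265.4353−126.9473)=0.0658; B=V−Δ·S=19.2849
Node (1,0) S=66.6600: V=(p*·20.3218+(1−p*)·0.0000)/1.22=12.9556; Δ=(20.3218−0.0000)/(91.9908−43.9956)=0.4234; B=V−Δ·S=-15.2691
Node (1,1) S=139.3800: V=(p*·31.9342+(1−p*)·20.3218)/1.22=24.0604; Δ=(31.9342−20.3218)/(192.3444−91.9908)=0.1157; B=V−Δ·S=7.9320
Node (0,0) S=101.0000: V=(p*·24.0604+(1−p*)·12.9556)/1.22=17.6989; Δ=(24.0604−12.9556)/(139.3800−66.6600)=0.1527; B=V−Δ·S=2.2756
As a check, the time-0 holding Δ(0,0)·S0 + B(0,0) comes to 17.6989 — exactly V0.

(0,0): Delta=0.1527 Bond=2.2756
(1,0): Delta=0.4234 Bond=-15.2691
(1,1): Delta=0.1157 Bond=7.9320
(2,0): Delta=0.0000 Bond=0.0000
(2,1): Delta=0.4813 Bond=-23.9507
(2,2): Delta=0.0658 Bond=19.2849
(3,0): Delta=0.0000 Bond=0.0000
(3,1): Delta=0.0000 Bond=0.0000
(3,2): Delta=0.5470 Bond=-37.5683
(3,3): Delta=0.0000 Bond=40.9836
V0=17.6989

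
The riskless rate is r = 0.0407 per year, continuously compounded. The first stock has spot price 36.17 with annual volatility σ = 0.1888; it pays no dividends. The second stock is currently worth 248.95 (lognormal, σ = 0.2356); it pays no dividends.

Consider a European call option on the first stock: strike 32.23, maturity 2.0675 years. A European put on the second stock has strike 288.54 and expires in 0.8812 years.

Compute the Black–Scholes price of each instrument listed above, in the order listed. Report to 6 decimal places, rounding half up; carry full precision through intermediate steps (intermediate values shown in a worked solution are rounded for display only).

[the first stock call K=32.23]
σ√T = 0.1888·√2.0675 = 0.271472
d₁ = (ln(S/K) + (r+σ²/2)T) / (σ√T) = (ln(36.17/32.23) + (0.0407+0.1888²/2)·2.0675) / 0.271472 = (0.115332 + 0.120996) / 0.271472 = 0.870544
d₂ = d₁ − σ√T = 0.870544 − 0.271472 = 0.599072
e^{−rT} = 0.919296
N(d₁) = 0.807998,  N(d₂) = 0.725438
price = S·N(d₁) − K·e^{−rT}·N(d₂) = 29.225299 − 21.493920 = 7.731379
[the second stock put K=288.54]
σ√T = 0.2356·√0.8812 = 0.221163
d₁ = (ln(S/K) + (r+σ²/2)T) / (σ√T) = (ln(248.95/288.54) + (0.0407+0.2356²/2)·0.8812) / 0.221163 = (-0.147582 + 0.060321) / 0.221163 = -0.394552
d₂ = d₁ − σ√T = -0.394552 − 0.221163 = -0.615715
e^{−rT} = 0.964771
N(−d₁) = 0.653413,  N(−d₂) = 0.730959
price = K·e^{−rT}·N(−d₂) − S·N(−d₁) = 203.480557 − 162.667204 = 40.813354

price(the first stock call K=32.23) = 7.731379
price(the second stock put K=288.54) = 40.813354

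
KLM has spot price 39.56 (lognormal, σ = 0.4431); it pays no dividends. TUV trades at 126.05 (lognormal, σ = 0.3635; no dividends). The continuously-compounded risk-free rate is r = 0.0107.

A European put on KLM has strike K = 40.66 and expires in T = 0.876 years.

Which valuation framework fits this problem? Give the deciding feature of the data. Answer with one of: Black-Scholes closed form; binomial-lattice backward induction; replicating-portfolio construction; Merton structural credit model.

framework: Black-Scholes closed form

Key observation: everything needed for the exact continuous-time valuation of the European put on KLM (strike 40.66) is given, and no feature rules the closed form out.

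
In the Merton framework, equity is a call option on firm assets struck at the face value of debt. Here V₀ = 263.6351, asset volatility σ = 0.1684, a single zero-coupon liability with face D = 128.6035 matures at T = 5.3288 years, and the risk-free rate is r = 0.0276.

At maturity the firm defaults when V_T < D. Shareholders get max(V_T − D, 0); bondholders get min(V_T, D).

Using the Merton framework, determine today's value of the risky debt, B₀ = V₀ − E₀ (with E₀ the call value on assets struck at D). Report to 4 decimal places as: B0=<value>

Equity is a call on the firm's assets struck at D = 128.6035:
d₁ = [ln(V₀/D) + (r + σ²/2)T] / (σ√T)
   = [ln(263.6351/128.6035) + (0.0276 + 0.5·0.1684²)·5.3288] / (0.1684·√5.3288)
   = [0.717832 + 0.222633] / 0.388738 = 2.419279
d₂ = d₁ − σ√T = 2.419279 − 0.388738 = 2.030541
N(d₁) = 0.992224,  N(d₂) = 0.978849,  e^(−rT) = 0.863229
E₀ = V₀·N(d₁) − D·e^(−rT)·N(d₂)
   = 263.6351·0.992224 − 128.6035·0.863229·0.978849 = 152.918890
B₀ = V₀ − E₀ = 263.6351 − 152.918890 = 110.716210

B0=110.7162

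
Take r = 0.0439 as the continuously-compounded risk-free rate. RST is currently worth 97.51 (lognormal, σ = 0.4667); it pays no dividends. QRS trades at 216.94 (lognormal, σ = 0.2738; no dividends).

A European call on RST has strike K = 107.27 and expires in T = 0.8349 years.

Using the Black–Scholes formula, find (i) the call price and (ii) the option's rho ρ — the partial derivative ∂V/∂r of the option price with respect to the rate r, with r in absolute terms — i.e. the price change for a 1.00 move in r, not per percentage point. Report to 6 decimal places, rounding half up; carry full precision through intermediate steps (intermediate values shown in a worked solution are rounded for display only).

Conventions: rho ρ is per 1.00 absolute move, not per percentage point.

price = 14.170422
ρ = 31.323413

σ√T = 0.4667·√0.8349 = 0.426437
d₁ = (ln(S/K) + (r+σ²/2)T) / (σ√T) = (ln(97.51/107.27) + (0.0439+0.4667²/2)·0.8349) / 0.426437 = (-0.095394 + 0.127576) / 0.426437 = 0.075468
d₂ = d₁ − σ√T = 0.075468 − 0.426437 = -0.350969
e^{−rT} = 0.964011
N(d₁) = 0.530079,  N(d₂) = 0.362806
Call price V = S·N(d₁) − K·e^{−rT}·N(d₂) = 51.687985 − 37.517563 = 14.170422
ρ = K·T·e^{−rT}·N(d₂) = 31.323413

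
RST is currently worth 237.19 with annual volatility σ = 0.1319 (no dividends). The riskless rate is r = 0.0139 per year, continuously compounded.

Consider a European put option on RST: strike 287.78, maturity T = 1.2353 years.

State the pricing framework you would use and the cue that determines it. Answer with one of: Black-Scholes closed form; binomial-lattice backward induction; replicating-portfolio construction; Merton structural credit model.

Key observation: a European-exercise option on RST struck at 287.78 — a GBM underlying with constant parameters — admits an analytic price: the data contain no early exercise, no discrete tree, no debt structure.

framework: Black-Scholes closed form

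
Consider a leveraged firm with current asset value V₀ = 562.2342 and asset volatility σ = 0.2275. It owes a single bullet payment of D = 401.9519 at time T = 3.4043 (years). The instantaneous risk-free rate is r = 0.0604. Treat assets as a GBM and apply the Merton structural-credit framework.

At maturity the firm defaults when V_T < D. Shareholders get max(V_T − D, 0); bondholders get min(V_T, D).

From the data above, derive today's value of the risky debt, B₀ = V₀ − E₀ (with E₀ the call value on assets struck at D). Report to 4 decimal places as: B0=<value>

B0=318.9876

Apply the equity-as-call identities (strike 401.9519, horizon 3.4043 years):
d₁ = [ln(V₀/D) + (r + σ²/2)T] / (σ√T)
   = [ln(562.2342/401.9519) + (0.0604 + 0.5·0.2275²)·3.4043] / (0.2275·√3.4043)
   = [0.335586 + 0.293717] / 0.419754 = 1.499216
d₂ = d₁ − σ√T = 1.499216 − 0.419754 = 1.079462
N(d₁) = 0.933091,  N(d₂) = 0.859809,  e^(−rT) = 0.814143
E₀ = V₀·N(d₁) − D·e^(−rT)·N(d₂)
   = 562.2342·0.933091 − 401.9519·0.814143·0.859809 = 243.246583
B₀ = V₀ − E₀ = 562.2342 − 243.246583 = 318.987617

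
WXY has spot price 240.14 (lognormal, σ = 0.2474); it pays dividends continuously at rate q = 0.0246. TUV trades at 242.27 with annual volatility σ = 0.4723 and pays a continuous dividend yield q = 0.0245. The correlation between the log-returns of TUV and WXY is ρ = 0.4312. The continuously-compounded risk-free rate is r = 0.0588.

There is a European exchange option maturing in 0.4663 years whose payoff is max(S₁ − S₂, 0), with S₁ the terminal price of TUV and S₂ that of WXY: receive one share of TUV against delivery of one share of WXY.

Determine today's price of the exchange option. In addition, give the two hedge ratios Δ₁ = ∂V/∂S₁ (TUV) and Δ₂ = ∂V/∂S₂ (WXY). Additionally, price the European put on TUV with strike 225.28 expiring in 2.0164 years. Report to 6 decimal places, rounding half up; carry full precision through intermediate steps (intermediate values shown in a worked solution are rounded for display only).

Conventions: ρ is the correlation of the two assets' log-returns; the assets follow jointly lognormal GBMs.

exchange price = 28.800192
Δ1 = 0.563616
Δ2 = -0.448684
price(TUV put K=225.28) = 42.516224

σ_eff = √(σ₁² + σ₂² − 2ρσ₁σ₂) = √(0.4723² + 0.2474² − 2·0.4312·0.4723·0.2474) = 0.428375
d₁ = (ln(S₁/S₂) + (q₂ − q₁ + σ_eff²/2)T) / (σ_eff√T) = (ln(242.27/240.14) + (0.0246 − 0.0245 + 0.091753)·0.4663) / 0.292521 = 0.176608
d₂ = d₁ − σ_eff√T = 0.176608 − 0.292521 = -0.115913
N(d₁) = 0.570092,  N(d₂) = 0.453861
V = S₁·e^{−q₁T}·N(d₁) − S₂·e^{−q₂T}·N(d₂) = 136.547261 − 107.747068 = 28.800192
Δ₁ = e^{−q₁T}·N(d₁) = 0.563616;  Δ₂ = −e^{−q₂T}·N(d₂) = -0.448684
[vanilla: TUV put K=225.28]
σ√T = 0.4723·√2.0164 = 0.670666
d₁ = (ln(S/K) + (r−q+σ²/2)T) / (σ√T) = (ln(242.27/225.28) + (0.0588−0.0245+0.4723²/2)·2.0164) / 0.670666 = (0.072709 + 0.294059) / 0.670666 = 0.546871
d₂ = d₁ − σ√T = 0.546871 − 0.670666 = -0.123795
e^{−rT} = 0.888195
e^{−qT} = 0.951799
N(−d₁) = 0.292234,  N(−d₂) = 0.549261
price = K·e^{−rT}·N(−d₂) − S·e^{−qT}·N(−d₁) = 109.903058 − 67.386833 = 42.516224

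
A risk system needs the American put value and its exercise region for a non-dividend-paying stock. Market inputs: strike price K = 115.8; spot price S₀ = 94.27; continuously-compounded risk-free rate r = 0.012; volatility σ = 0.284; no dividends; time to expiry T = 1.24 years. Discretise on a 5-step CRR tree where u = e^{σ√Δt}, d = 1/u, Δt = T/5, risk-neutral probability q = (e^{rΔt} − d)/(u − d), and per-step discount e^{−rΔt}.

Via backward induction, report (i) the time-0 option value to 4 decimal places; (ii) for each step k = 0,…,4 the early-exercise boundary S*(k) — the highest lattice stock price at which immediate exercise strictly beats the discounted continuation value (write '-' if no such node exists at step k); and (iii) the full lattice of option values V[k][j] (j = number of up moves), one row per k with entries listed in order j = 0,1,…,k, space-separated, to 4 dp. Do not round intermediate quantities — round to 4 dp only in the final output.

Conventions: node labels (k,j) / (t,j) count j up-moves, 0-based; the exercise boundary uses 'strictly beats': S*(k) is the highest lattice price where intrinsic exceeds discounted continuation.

Δt=0.24800  u=1.15192  d=0.86812  q=0.47520  discount=0.99703
step 5 (expiry): payoffs max(K−S,0) = 69.3206 54.1255 33.9628 7.2084 0.0000 0.0000
step 4: (k=4,j=0): S=53.5406, K−S=62.2594, hold=61.9153 ⇒ V=62.2594 exercise | (k=4,j=1): S=71.0441, K−S=44.7559, hold=44.4118 ⇒ V=44.7559 exercise | (k=4,j=2): S=94.2700, K−S=21.5300, hold=21.1859 ⇒ V=21.5300 exercise | (k=4,j=3): S=125.0889, K−S=0.0000, hold=3.7717 ⇒ V=3.7717 continue | (k=4,j=4): S=165.9832, K−S=0.0000, hold=0.0000 ⇒ V=0.0000 continue  boundary S*=94.2700
step 3: (k=3,j=0): S=61.6745, K−S=54.1255, hold=53.7814 ⇒ V=54.1255 exercise | (k=3,j=1): S=81.8372, K−S=33.9628, hold=33.6187 ⇒ V=33.9628 exercise | (k=3,j=2): S=108.5916, K−S=7.2084, hold=13.0523 ⇒ V=13.0523 continue | (k=3,j=3): S=144.0925, K−S=0.0000, hold=1.9735 ⇒ V=1.9735 continue  boundary S*=81.8372
step 2: (k=2,j=0): S=71.0441, K−S=44.7559, hold=44.4118 ⇒ V=44.7559 exercise | (k=2,j=1): S=94.2700, K−S=21.5300, hold=23.9547 ⇒ V=23.9547 continue | (k=2,j=2): S=125.0889, K−S=0.0000, hold=7.7645 ⇒ V=7.7645 continue  boundary S*=71.0441
step 1: (k=1,j=0): S=81.8372, K−S=33.9628, hold=34.7675 ⇒ V=34.7675 continue | (k=1,j=1): S=108.5916, K−S=7.2084, hold=16.2127 ⇒ V=16.2127 continue  boundary S*=-
step 0: (k=0,j=0): S=94.2700, K−S=21.5300, hold=25.8731 ⇒ V=25.8731 continue  boundary S*=-

price = 25.8731
boundary = - - 71.0441 81.8372 94.2700
tree:
25.8731
34.7675 16.2127
44.7559 23.9547 7.7645
54.1255 33.9628 13.0523 1.9735
62.2594 44.7559 21.5300 3.7717 0.0000
69.3206 54.1255 33.9628 7.2084 0.0000 0.0000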